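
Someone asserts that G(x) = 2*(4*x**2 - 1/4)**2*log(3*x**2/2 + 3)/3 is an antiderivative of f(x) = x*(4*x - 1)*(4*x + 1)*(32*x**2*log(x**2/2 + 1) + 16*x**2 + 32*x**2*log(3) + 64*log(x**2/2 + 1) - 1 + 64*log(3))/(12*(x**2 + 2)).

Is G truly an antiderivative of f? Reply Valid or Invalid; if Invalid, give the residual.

Valid - the claim checks out under differentiation.

d/dx[G] = (512*x**5*log(x**2/2 + 1) + 256*x**5 + 512*x**5*log(3) + 992*x**3*log(x**2/2 + 1) - 32*x**3 + 992*x**3*log(3) - 64*x*log(x**2/2 + 1) - 64*x*log(3) + x)/(12*x**2 + 24)
This equals f(x) exactly, so the claim holds.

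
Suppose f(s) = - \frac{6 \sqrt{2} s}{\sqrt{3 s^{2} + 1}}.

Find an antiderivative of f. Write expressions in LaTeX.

f matches the chain-rule pattern g'(h)*h' with inner function h(s) = \frac{3 s^{2}}{2} + \frac{1}{2}; substituting u = h(s) collapses the integral.
Check: d/ds[- 4 \sqrt{\frac{3 s^{2}}{2} + \frac{1}{2}}] = - \frac{6 \sqrt{2} s}{\sqrt{3 s^{2} + 1}} = f(s).

An antiderivative is F(s) = - 4 \sqrt{\frac{3 s^{2}}{2} + \frac{1}{2}}.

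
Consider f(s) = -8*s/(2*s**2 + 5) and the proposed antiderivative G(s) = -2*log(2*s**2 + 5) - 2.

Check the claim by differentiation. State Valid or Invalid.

d/ds[G] = -8*s/(2*s**2 + 5)
This equals f(s) exactly, so the claim holds.

Valid - differentiating G returns exactly f.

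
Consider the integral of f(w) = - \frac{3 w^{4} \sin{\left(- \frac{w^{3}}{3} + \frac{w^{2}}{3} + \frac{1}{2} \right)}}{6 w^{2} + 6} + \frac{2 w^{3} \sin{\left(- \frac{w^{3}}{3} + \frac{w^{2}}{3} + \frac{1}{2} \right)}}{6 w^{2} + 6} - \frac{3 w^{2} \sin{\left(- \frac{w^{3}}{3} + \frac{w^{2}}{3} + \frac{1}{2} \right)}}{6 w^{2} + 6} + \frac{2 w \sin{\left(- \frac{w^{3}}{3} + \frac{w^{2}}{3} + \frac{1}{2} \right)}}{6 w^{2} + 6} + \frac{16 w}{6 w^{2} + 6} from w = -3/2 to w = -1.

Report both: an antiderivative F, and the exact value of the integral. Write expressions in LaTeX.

Antiderivative: F(w) = - \frac{- 8 \log{\left(2 w^{2} + 2 \right)} + 3 \cos{\left(- \frac{w^{3}}{3} + \frac{w^{2}}{3} + \frac{1}{2} \right)}}{6}; value = - \frac{4 \log{\left(\frac{13}{2} \right)}}{3} + \frac{\cos{\left(\frac{19}{8} \right)}}{2} - \frac{\cos{\left(\frac{7}{6} \right)}}{2} + \frac{4 \log{\left(4 \right)}}{3}

The integrand splits into summands that can be handled one at a time.
F(w) = - \frac{- 8 \log{\left(2 w^{2} + 2 \right)} + 3 \cos{\left(- \frac{w^{3}}{3} + \frac{w^{2}}{3} + \frac{1}{2} \right)}}{6} is an antiderivative of f.
Check: d/dw[- \frac{- 8 \log{\left(2 w^{2} + 2 \right)} + 3 \cos{\left(- \frac{w^{3}}{3} + \frac{w^{2}}{3} + \frac{1}{2} \right)}}{6}] = \frac{- 3 w^{4} \sin{\left(- \frac{w^{3}}{3} + \frac{w^{2}}{3} + \frac{1}{2} \right)} + 2 w^{3} \sin{\left(- \frac{w^{3}}{3} + \frac{w^{2}}{3} + \frac{1}{2} \right)} - 3 w^{2} \sin{\left(- \frac{w^{3}}{3} + \frac{w^{2}}{3} + \frac{1}{2} \right)} + 2 w \sin{\left(- \frac{w^{3}}{3} + \frac{w^{2}}{3} + \frac{1}{2} \right)} + 16 w}{6 w^{2} + 6}, which equals f(w).
F(-1) = - \frac{\cos{\left(\frac{7}{6} \right)}}{2} + \frac{4 \log{\left(4 \right)}}{3}; F(-3/2) = - \frac{\cos{\left(\frac{19}{8} \right)}}{2} + \frac{4 \log{\left(\frac{13}{2} \right)}}{3}.
Integral = F(-1) - F(-3/2) = - \frac{4 \log{\left(\frac{13}{2} \right)}}{3} + \frac{\cos{\left(\frac{19}{8} \right)}}{2} - \frac{\cos{\left(\frac{7}{6} \right)}}{2} + \frac{4 \log{\left(4 \right)}}{3}.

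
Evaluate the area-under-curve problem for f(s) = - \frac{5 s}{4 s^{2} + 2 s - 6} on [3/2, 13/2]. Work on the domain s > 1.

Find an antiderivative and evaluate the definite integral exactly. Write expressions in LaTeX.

Antiderivative: F(s) = - \frac{\log{\left(s - 1 \right)}}{2} - \frac{3 \log{\left(s + \frac{3}{2} \right)}}{4}; value = - \frac{3 \log{\left(8 \right)}}{4} - \frac{\log{\left(\frac{11}{2} \right)}}{2} - \frac{\log{\left(2 \right)}}{2} + \frac{3 \log{\left(3 \right)}}{4}

The denominator factors as 2 \left(s - 1\right) \left(2 s + 3\right); partial fractions split f into directly integrable pieces: - \frac{3}{2 \left(2 s + 3\right)} - \frac{1}{2 \left(s - 1\right)}.
F(s) = - \frac{\log{\left(s - 1 \right)}}{2} - \frac{3 \log{\left(s + \frac{3}{2} \right)}}{4} is an antiderivative of f.
Check: d/ds[- \frac{\log{\left(s - 1 \right)}}{2} - \frac{3 \log{\left(s + \frac{3}{2} \right)}}{4}] = - \frac{5 s}{4 s^{2} + 2 s - 6} = f(s).
F(13/2) = - \frac{3 \log{\left(8 \right)}}{4} - \frac{\log{\left(\frac{11}{2} \right)}}{2}; F(3/2) = - \frac{3 \log{\left(3 \right)}}{4} + \frac{\log{\left(2 \right)}}{2}.
Integral = F(13/2) - F(3/2) = - \frac{3 \log{\left(8 \right)}}{4} - \frac{\log{\left(\frac{11}{2} \right)}}{2} - \frac{\log{\left(2 \right)}}{2} + \frac{3 \log{\left(3 \right)}}{4}.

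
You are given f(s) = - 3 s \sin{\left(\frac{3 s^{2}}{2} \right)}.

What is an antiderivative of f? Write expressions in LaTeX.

f matches the chain-rule pattern g'(h)*h' with inner function h(s) = \frac{3 s^{2}}{2}; substituting u = h(s) collapses the integral.
Check: d/ds[\cos{\left(\frac{3 s^{2}}{2} \right)}] = - 3 s \sin{\left(\frac{3 s^{2}}{2} \right)} = f(s).

An antiderivative is F(s) = \cos{\left(\frac{3 s^{2}}{2} \right)}.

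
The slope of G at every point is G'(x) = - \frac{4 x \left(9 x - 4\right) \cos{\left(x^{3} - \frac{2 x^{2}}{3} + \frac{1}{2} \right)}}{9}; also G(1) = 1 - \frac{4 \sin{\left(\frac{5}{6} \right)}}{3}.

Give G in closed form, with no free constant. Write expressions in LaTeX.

G(x) = \frac{3 - 4 \sin{\left(x^{3} - \frac{2 x^{2}}{3} + \frac{1}{2} \right)}}{3}

The substitution u = x^{3} - \frac{2 x^{2}}{3} + \frac{1}{2} works: G'(x) is exactly (dG/du)*(du/dx) for that inner function.
A general antiderivative is - \frac{4 \sin{\left(x^{3} - \frac{2 x^{2}}{3} + \frac{1}{2} \right)}}{3} + C.
The condition gives C = 1 - \frac{4 \sin{\left(\frac{5}{6} \right)}}{3} - (- \frac{4 \sin{\left(\frac{5}{6} \right)}}{3}) = 1.
So G(x) = \frac{3 - 4 \sin{\left(x^{3} - \frac{2 x^{2}}{3} + \frac{1}{2} \right)}}{3}.
Check: d/dx[\frac{3 - 4 \sin{\left(x^{3} - \frac{2 x^{2}}{3} + \frac{1}{2} \right)}}{3}] = - 4 x^{2} \cos{\left(x^{3} - \frac{2 x^{2}}{3} + \frac{1}{2} \right)} + \frac{16 x \cos{\left(x^{3} - \frac{2 x^{2}}{3} + \frac{1}{2} \right)}}{9}, which equals G'(x).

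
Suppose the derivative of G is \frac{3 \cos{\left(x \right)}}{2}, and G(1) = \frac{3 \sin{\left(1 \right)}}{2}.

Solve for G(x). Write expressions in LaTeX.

G(x) = \frac{3 \sin{\left(x \right)}}{2}

Differentiate the proposed G(x) back; it has to land on the given G'(x).
A general antiderivative is \frac{3 \sin{\left(x \right)}}{2} + C.
The condition gives C = \frac{3 \sin{\left(1 \right)}}{2} - (\frac{3 \sin{\left(1 \right)}}{2}) = 0.
So G(x) = \frac{3 \sin{\left(x \right)}}{2}.
Check: d/dx[\frac{3 \sin{\left(x \right)}}{2}] = \frac{3 \cos{\left(x \right)}}{2} = G'(x).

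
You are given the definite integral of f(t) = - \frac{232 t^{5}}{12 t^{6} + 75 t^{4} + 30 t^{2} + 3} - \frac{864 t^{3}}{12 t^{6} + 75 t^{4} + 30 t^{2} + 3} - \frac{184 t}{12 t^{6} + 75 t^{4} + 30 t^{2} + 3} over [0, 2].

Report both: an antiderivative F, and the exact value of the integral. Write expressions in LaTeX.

Integrate term by term and add the pieces.
F(t) = \frac{- 5 \log{\left(2 t^{2} + \frac{1}{2} \right)} - 12 \log{\left(\frac{t^{4}}{2} + 3 t^{2} + \frac{1}{2} \right)}}{3} is an antiderivative of f.
Check: d/dt[\frac{- 5 \log{\left(2 t^{2} + \frac{1}{2} \right)} - 12 \log{\left(\frac{t^{4}}{2} + 3 t^{2} + \frac{1}{2} \right)}}{3}] = \frac{- 232 t^{5} - 864 t^{3} - 184 t}{12 t^{6} + 75 t^{4} + 30 t^{2} + 3}, which equals f(t).
F(2) = - 4 \log{\left(\frac{41}{2} \right)} - \frac{5 \log{\left(\frac{17}{2} \right)}}{3}; F(0) = \frac{17 \log{\left(2 \right)}}{3}.
Integral = F(2) - F(0) = - 4 \log{\left(\frac{41}{2} \right)} - \frac{17 \log{\left(2 \right)}}{3} - \frac{5 \log{\left(\frac{17}{2} \right)}}{3}.

Antiderivative: F(t) = \frac{- 5 \log{\left(2 t^{2} + \frac{1}{2} \right)} - 12 \log{\left(\frac{t^{4}}{2} + 3 t^{2} + \frac{1}{2} \right)}}{3}; value = - 4 \log{\left(\frac{41}{2} \right)} - \frac{17 \log{\left(2 \right)}}{3} - \frac{5 \log{\left(\frac{17}{2} \right)}}{3}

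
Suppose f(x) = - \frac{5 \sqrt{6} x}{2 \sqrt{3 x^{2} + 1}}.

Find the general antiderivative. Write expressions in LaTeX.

f matches the chain-rule pattern g'(h)*h' with inner function h(x) = 2 x^{2} + \frac{2}{3}; substituting u = h(x) collapses the integral.
Check: d/dx[- \frac{5 \sqrt{6} \sqrt{3 x^{2} + 1}}{6}] = - \frac{5 \sqrt{6} x}{2 \sqrt{3 x^{2} + 1}} = f(x).

F(x) = - \frac{5 \sqrt{6} \sqrt{3 x^{2} + 1}}{6} + C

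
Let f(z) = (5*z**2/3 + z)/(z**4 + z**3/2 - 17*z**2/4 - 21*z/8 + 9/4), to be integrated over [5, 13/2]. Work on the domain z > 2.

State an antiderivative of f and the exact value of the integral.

The denominator factors as 3*(z - 2)*(2*z - 1)*(2*z + 3)**2; partial fractions split f into directly integrable pieces: -125/(196*(2*z + 3)) + 9/(7*(2*z + 3)**2) - 11/(36*(2*z - 1)) + 208/(441*(z - 2)).
F(z) = 208*log(z - 2)/441 - 11*log(z - 1/2)/72 - 125*log(z + 3/2)/392 - 9/(28*z + 42) is an antiderivative of f.
Check: d/dz[208*log(z - 2)/441 - 11*log(z - 1/2)/72 - 125*log(z + 3/2)/392 - 9/(28*z + 42)] = (40*z**2 + 24*z)/(24*z**4 + 12*z**3 - 102*z**2 - 63*z + 54), which equals f(z).
F(13/2) = -125*log(8)/392 - 11*log(6)/72 - 9/224 + 208*log(9/2)/441; F(5) = -125*log(13/2)/392 - 11*log(9/2)/72 - 9/182 + 208*log(3)/441.
Integral = F(13/2) - F(5) = -125*log(8)/392 - 208*log(3)/441 - 11*log(6)/72 + 27/2912 + 125*log(13/2)/392 + 2203*log(9/2)/3528.

Antiderivative: F(z) = 208*log(z - 2)/441 - 11*log(z - 1/2)/72 - 125*log(z + 3/2)/392 - 9/(28*z + 42); value = -125*log(8)/392 - 208*log(3)/441 - 11*log(6)/72 + 27/2912 + 125*log(13/2)/392 + 2203*log(9/2)/3528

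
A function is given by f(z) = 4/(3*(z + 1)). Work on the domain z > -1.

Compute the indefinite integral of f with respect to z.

A candidate is checked by its d/dz: the result must match f(z).
Check: d/dz[4*log(2*z + 2)/3] = 4/(3*z + 3), which equals f(z).

F(z) = 4*log(2*z + 2)/3 + C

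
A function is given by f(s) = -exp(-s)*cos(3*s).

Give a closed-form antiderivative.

An antiderivative is F(s) = (-3*sin(3*s) + cos(3*s))*exp(-s)/10.

An antiderivative F(s) passes only if d/ds[F] lands on f(s) exactly.
Check: d/ds[(-3*sin(3*s) + cos(3*s))*exp(-s)/10] = -exp(-s)*cos(3*s) = f(s).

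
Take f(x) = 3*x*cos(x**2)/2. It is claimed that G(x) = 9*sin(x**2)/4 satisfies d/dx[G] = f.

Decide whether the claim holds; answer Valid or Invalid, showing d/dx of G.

Invalid: d/dx[G] - f = 3*x*cos(x**2), which is not 0.

d/dx[G] = 9*x*cos(x**2)/2
d/dx[G] - f(x) = 3*x*cos(x**2) != 0.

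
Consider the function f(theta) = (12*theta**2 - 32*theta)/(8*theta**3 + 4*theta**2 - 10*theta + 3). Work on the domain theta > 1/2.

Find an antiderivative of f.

An antiderivative is F(theta) = (-54*theta*log(theta - 1/2) + 150*theta*log(theta + 3/2) + 27*log(theta - 1/2) - 75*log(theta + 3/2) + 52)/(64*theta - 32).

Factor the denominator ((2*theta - 1)**2*(2*theta + 3)) and decompose: f = 75/(16*(2*theta + 3)) - 27/(16*(2*theta - 1)) - 13/(4*(2*theta - 1)**2); each piece integrates to a log, atan, or power term.
Check: d/dtheta[(-54*theta*log(theta - 1/2) + 150*theta*log(theta + 3/2) + 27*log(theta - 1/2) - 75*log(theta + 3/2) + 52)/(64*theta - 32)] = (12*theta**2 - 32*theta)/(8*theta**3 + 4*theta**2 - 10*theta + 3) = f(theta).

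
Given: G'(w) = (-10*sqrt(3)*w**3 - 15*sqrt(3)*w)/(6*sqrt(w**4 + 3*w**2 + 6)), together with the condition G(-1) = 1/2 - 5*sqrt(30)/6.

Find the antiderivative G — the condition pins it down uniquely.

The substitution u = w**4/3 + w**2 + 2 works: G'(w) is exactly (dG/du)*(du/dw) for that inner function.
A general antiderivative is -5*sqrt(w**4/3 + w**2 + 2)/2 + C.
The condition gives C = 1/2 - 5*sqrt(30)/6 - (-5*sqrt(30)/6) = 1/2.
So G(w) = (-5*sqrt(3)*sqrt(w**4 + 3*w**2 + 6) + 3)/6.
Check: d/dw[(-5*sqrt(3)*sqrt(w**4 + 3*w**2 + 6) + 3)/6] = (-10*sqrt(3)*w**3 - 15*sqrt(3)*w)/(6*sqrt(w**4 + 3*w**2 + 6)) = G'(w).

G(w) = (-5*sqrt(3)*sqrt(w**4 + 3*w**2 + 6) + 3)/6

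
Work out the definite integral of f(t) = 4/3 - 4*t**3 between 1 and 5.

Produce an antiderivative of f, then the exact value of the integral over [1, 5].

Antiderivative: F(t) = -t**4 + 4*t/3; value = -1856/3

Recover f(t) by differentiating a candidate F(t); any mismatch rules it out.
F(t) = -t**4 + 4*t/3 is an antiderivative of f.
Check: d/dt[-t**4 + 4*t/3] = 4/3 - 4*t**3 = f(t).
F(5) = -1855/3; F(1) = 1/3.
Integral = F(5) - F(1) = -1856/3.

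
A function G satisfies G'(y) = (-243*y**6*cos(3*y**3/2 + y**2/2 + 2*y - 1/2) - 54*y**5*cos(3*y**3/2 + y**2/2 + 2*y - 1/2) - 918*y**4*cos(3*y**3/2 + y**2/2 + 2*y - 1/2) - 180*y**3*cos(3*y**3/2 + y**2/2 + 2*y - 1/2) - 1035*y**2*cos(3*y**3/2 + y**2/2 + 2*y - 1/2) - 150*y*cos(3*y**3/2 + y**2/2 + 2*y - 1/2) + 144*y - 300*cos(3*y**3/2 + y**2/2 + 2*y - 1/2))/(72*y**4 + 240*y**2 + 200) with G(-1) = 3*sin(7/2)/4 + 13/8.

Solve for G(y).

Recover the given G'(y) by differentiating a candidate G(y); any mismatch rules it out.
A general antiderivative is -3*sin(3*y**3/2 + y**2/2 + 2*y - 1/2)/4 - 1/(y**2 + 5/3) + C.
The condition gives C = 3*sin(7/2)/4 + 13/8 - (-3/8 + 3*sin(7/2)/4) = 2.
So G(y) = -(9*y**2*sin(3*y**3/2 + y**2/2 + 2*y - 1/2) - 24*y**2 + 15*sin(3*y**3/2 + y**2/2 + 2*y - 1/2) - 28)/(4*(3*y**2 + 5)).
Check: d/dy[-(9*y**2*sin(3*y**3/2 + y**2/2 + 2*y - 1/2) - 24*y**2 + 15*sin(3*y**3/2 + y**2/2 + 2*y - 1/2) - 28)/(4*(3*y**2 + 5))] = (-243*y**6*cos(3*y**3/2 + y**2/2 + 2*y - 1/2) - 54*y**5*cos(3*y**3/2 + y**2/2 + 2*y - 1/2) - 918*y**4*cos(3*y**3/2 + y**2/2 + 2*y - 1/2) - 180*y**3*cos(3*y**3/2 + y**2/2 + 2*y - 1/2) - 1035*y**2*cos(3*y**3/2 + y**2/2 + 2*y - 1/2) - 150*y*cos(3*y**3/2 + y**2/2 + 2*y - 1/2) + 144*y - 300*cos(3*y**3/2 + y**2/2 + 2*y - 1/2))/(72*y**4 + 240*y**2 + 200) = G'(y).

G(y) = -(9*y**2*sin(3*y**3/2 + y**2/2 + 2*y - 1/2) - 24*y**2 + 15*sin(3*y**3/2 + y**2/2 + 2*y - 1/2) - 28)/(4*(3*y**2 + 5))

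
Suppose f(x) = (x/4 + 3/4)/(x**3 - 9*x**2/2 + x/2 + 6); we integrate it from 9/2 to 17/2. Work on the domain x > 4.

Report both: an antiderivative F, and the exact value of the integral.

The denominator factors as 2*(x - 4)*(x + 1)*(2*x - 3); partial fractions split f into directly integrable pieces: -9/(25*(2*x - 3)) + 1/(25*(x + 1)) + 7/(50*(x - 4)).
F(x) = (7*log(x - 4) - 9*log(x - 3/2) + 2*log(x + 1))/50 is an antiderivative of f.
Check: d/dx[(7*log(x - 4) - 9*log(x - 3/2) + 2*log(x + 1))/50] = (x + 3)/(4*x**3 - 18*x**2 + 2*x + 24), which equals f(x).
F(17/2) = -9*log(7)/50 + log(19/2)/25 + 7*log(9/2)/50; F(9/2) = -9*log(3)/50 - 7*log(2)/50 + log(11/2)/25.
Integral = F(17/2) - F(9/2) = -9*log(7)/50 - log(11/2)/25 + log(19/2)/25 + 7*log(2)/50 + 9*log(3)/50 + 7*log(9/2)/50.

Antiderivative: F(x) = (7*log(x - 4) - 9*log(x - 3/2) + 2*log(x + 1))/50; value = -9*log(7)/50 - log(11/2)/25 + log(19/2)/25 + 7*log(2)/50 + 9*log(3)/50 + 7*log(9/2)/50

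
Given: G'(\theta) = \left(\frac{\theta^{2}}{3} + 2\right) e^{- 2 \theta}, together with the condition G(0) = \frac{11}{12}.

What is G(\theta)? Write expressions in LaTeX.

G(\theta) = \frac{\left(- 2 \theta^{2} - 2 \theta + 24 e^{2 \theta} - 13\right) e^{- 2 \theta}}{12}

Recognize the product-rule pattern: G'(\theta) = u'v + uv' with u = - \frac{\theta^{2}}{6} - \frac{\theta}{6} - \frac{13}{12}, v = e^{- 2 \theta}, so integration by parts undoes it.
A general antiderivative is \frac{\left(- 2 \theta^{2} - 2 \theta - 13\right) e^{- 2 \theta}}{12} + C.
The condition gives C = \frac{11}{12} - (- \frac{13}{12}) = 2.
So G(\theta) = \frac{\left(- 2 \theta^{2} - 2 \theta + 24 e^{2 \theta} - 13\right) e^{- 2 \theta}}{12}.
Check: d/d\theta[\frac{\left(- 2 \theta^{2} - 2 \theta + 24 e^{2 \theta} - 13\right) e^{- 2 \theta}}{12}] = \frac{\left(\theta^{2} + 6\right) e^{- 2 \theta}}{3}, which equals G'(\theta).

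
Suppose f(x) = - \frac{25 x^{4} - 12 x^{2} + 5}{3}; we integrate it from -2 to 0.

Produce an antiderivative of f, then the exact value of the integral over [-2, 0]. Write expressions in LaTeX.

Whatever form F(x) takes, F'(x) = f(x) is non-negotiable.
F(x) = - \frac{5 x^{5}}{3} + \frac{4 x^{3}}{3} - \frac{5 x}{3} is an antiderivative of f.
Check: d/dx[- \frac{5 x^{5}}{3} + \frac{4 x^{3}}{3} - \frac{5 x}{3}] = - \frac{25 x^{4}}{3} + 4 x^{2} - \frac{5}{3}, which equals f(x).
F(0) = 0; F(-2) = 46.
Integral = F(0) - F(-2) = -46.

Antiderivative: F(x) = - \frac{5 x^{5}}{3} + \frac{4 x^{3}}{3} - \frac{5 x}{3}; value = -46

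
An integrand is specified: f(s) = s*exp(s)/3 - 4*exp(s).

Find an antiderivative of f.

An antiderivative is F(s) = (s - 13)*exp(s)/3.

Recognize the product-rule pattern: f = u'v + uv' with u = s/3 - 13/3, v = exp(s), so integration by parts undoes it.
Check: d/ds[(s - 13)*exp(s)/3] = s*exp(s)/3 - 4*exp(s) = f(s).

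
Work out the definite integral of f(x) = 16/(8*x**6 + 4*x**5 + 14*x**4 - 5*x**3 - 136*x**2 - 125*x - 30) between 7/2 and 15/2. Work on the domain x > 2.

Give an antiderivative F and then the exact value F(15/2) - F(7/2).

The denominator factors as (x - 2)*(2*x + 1)**2*(2*x + 3)*(x**2 + 5); partial fractions split f into directly integrable pieces: 16*(5*x + 36)/(12789*(x**2 + 5)) - 32/(203*(2*x + 3)) + 1376/(11025*(2*x + 1)) - 64/(105*(2*x + 1)**2) + 16/(1575*(x - 2)).
F(x) = 16*log(x - 2)/1575 + 688*log(x + 1/2)/11025 - 16*log(x + 3/2)/203 + 40*log(x**2 + 5)/12789 + 64*sqrt(5)*atan(sqrt(5)*x/5)/7105 + 32/(210*x + 105) is an antiderivative of f.
Check: d/dx[16*log(x - 2)/1575 + 688*log(x + 1/2)/11025 - 16*log(x + 3/2)/203 + 40*log(x**2 + 5)/12789 + 64*sqrt(5)*atan(sqrt(5)*x/5)/7105 + 32/(210*x + 105)] = 16/(8*x**6 + 4*x**5 + 14*x**4 - 5*x**3 - 136*x**2 - 125*x - 30) = f(x).
F(15/2) = -16*log(9)/203 + 40*log(245/4)/12789 + 16*log(11/2)/1575 + 2/105 + 64*sqrt(5)*atan(3*sqrt(5)/2)/7105 + 688*log(8)/11025; F(7/2) = -16*log(5)/203 + 16*log(3/2)/1575 + 40*log(69/4)/12789 + 64*sqrt(5)*atan(7*sqrt(5)/10)/7105 + 4/105 + 688*log(4)/11025.
Integral = F(15/2) - F(7/2) = -16*log(9)/203 - 688*log(4)/11025 - 64*sqrt(5)*atan(7*sqrt(5)/10)/7105 - 2/105 - 40*log(69/4)/12789 - 16*log(3/2)/1575 + 40*log(245/4)/12789 + 16*log(11/2)/1575 + 64*sqrt(5)*atan(3*sqrt(5)/2)/7105 + 16*log(5)/203 + 688*log(8)/11025.

Antiderivative: F(x) = 16*log(x - 2)/1575 + 688*log(x + 1/2)/11025 - 16*log(x + 3/2)/203 + 40*log(x**2 + 5)/12789 + 64*sqrt(5)*atan(sqrt(5)*x/5)/7105 + 32/(210*x + 105); value = -16*log(9)/203 - 688*log(4)/11025 - 64*sqrt(5)*atan(7*sqrt(5)/10)/7105 - 2/105 - 40*log(69/4)/12789 - 16*log(3/2)/1575 + 40*log(245/4)/12789 + 16*log(11/2)/1575 + 64*sqrt(5)*atan(3*sqrt(5)/2)/7105 + 16*log(5)/203 + 688*log(8)/11025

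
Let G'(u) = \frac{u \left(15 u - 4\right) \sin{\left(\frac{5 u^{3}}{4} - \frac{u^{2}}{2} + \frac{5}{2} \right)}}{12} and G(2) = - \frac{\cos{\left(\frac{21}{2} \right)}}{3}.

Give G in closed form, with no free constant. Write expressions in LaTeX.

G(u) = - \frac{\cos{\left(\frac{5 u^{3}}{4} - \frac{u^{2}}{2} + \frac{5}{2} \right)}}{3}

G'(u) matches the chain-rule pattern g'(h)*h' with inner function h(u) = \frac{5 u^{3}}{4} - \frac{u^{2}}{2} + \frac{5}{2}; substituting w = h(u) collapses the integral.
A general antiderivative is - \frac{\cos{\left(\frac{5 u^{3}}{4} - \frac{u^{2}}{2} + \frac{5}{2} \right)}}{3} + C.
The condition gives C = - \frac{\cos{\left(\frac{21}{2} \right)}}{3} - (- \frac{\cos{\left(\frac{21}{2} \right)}}{3}) = 0.
So G(u) = - \frac{\cos{\left(\frac{5 u^{3}}{4} - \frac{u^{2}}{2} + \frac{5}{2} \right)}}{3}.
Check: d/du[- \frac{\cos{\left(\frac{5 u^{3}}{4} - \frac{u^{2}}{2} + \frac{5}{2} \right)}}{3}] = \frac{5 u^{2} \sin{\left(\frac{5 u^{3}}{4} - \frac{u^{2}}{2} + \frac{5}{2} \right)}}{4} - \frac{u \sin{\left(\frac{5 u^{3}}{4} - \frac{u^{2}}{2} + \frac{5}{2} \right)}}{3}, which equals G'(u).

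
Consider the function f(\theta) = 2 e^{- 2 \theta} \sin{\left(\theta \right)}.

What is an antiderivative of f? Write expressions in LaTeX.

For F(\theta) to be correct the identity F'(\theta) - f(\theta) = 0 must hold.
Check: d/d\theta[- \frac{4 e^{- 2 \theta} \sin{\left(\theta \right)}}{5} - \frac{2 e^{- 2 \theta} \cos{\left(\theta \right)}}{5}] = 2 e^{- 2 \theta} \sin{\left(\theta \right)} = f(\theta).

An antiderivative is F(\theta) = - \frac{4 e^{- 2 \theta} \sin{\left(\theta \right)}}{5} - \frac{2 e^{- 2 \theta} \cos{\left(\theta \right)}}{5}.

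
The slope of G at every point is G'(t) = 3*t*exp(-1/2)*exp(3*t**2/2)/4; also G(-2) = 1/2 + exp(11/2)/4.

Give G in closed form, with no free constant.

The substitution u = 3*t**2/2 - 1/2 works: G'(t) is exactly (dG/du)*(du/dt) for that inner function.
A general antiderivative is exp(3*t**2/2 - 1/2)/4 + C.
The condition gives C = 1/2 + exp(11/2)/4 - (exp(11/2)/4) = 1/2.
So G(t) = exp(3*t**2/2 - 1/2)/4 + 1/2.
Check: d/dt[exp(3*t**2/2 - 1/2)/4 + 1/2] = 3*t*exp(-1/2)*exp(3*t**2/2)/4 = G'(t).

G(t) = exp(3*t**2/2 - 1/2)/4 + 1/2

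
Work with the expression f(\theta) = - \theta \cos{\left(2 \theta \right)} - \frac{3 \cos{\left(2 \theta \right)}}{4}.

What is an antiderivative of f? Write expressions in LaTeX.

Integrate term by term and add the pieces.
Check: d/d\theta[- \frac{\theta \sin{\left(2 \theta \right)}}{2} - \frac{3 \sin{\left(2 \theta \right)}}{8} - \frac{\cos{\left(2 \theta \right)}}{4}] = - \theta \cos{\left(2 \theta \right)} - \frac{3 \cos{\left(2 \theta \right)}}{4} = f(\theta).

An antiderivative is F(\theta) = - \frac{\theta \sin{\left(2 \theta \right)}}{2} - \frac{3 \sin{\left(2 \theta \right)}}{8} - \frac{\cos{\left(2 \theta \right)}}{4}.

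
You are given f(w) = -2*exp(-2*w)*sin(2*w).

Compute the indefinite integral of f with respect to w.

A candidate is checked by its d/dw: the result must match f(w).
Check: d/dw[(sin(2*w) + cos(2*w))*exp(-2*w)/2] = -2*exp(-2*w)*sin(2*w) = f(w).

F(w) = (sin(2*w) + cos(2*w))*exp(-2*w)/2 + C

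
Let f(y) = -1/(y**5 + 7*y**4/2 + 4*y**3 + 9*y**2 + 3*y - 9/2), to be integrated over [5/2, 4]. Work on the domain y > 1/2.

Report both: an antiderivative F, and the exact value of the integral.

Factor the denominator ((y + 1)*(y + 3)*(2*y - 1)*(y**2 + 3)) and decompose: f = -(y - 6)/(78*(y**2 + 3)) - 32/(273*(2*y - 1)) - 1/(84*(y + 3)) + 1/(12*(y + 1)); each piece integrates to a log, atan, or power term.
F(y) = -16*log(y - 1/2)/273 + log(y + 1)/12 - log(y + 3)/84 - log(y**2 + 3)/156 + sqrt(3)*atan(sqrt(3)*y/3)/39 is an antiderivative of f.
Check: d/dy[-16*log(y - 1/2)/273 + log(y + 1)/12 - log(y + 3)/84 - log(y**2 + 3)/156 + sqrt(3)*atan(sqrt(3)*y/3)/39] = -2/(2*y**5 + 7*y**4 + 8*y**3 + 18*y**2 + 6*y - 9), which equals f(y).
F(4) = -16*log(7/2)/273 - log(7)/84 - log(19)/156 + sqrt(3)*atan(4*sqrt(3)/3)/39 + log(5)/12; F(5/2) = -16*log(2)/273 - log(11/2)/84 - log(37/4)/156 + sqrt(3)*atan(5*sqrt(3)/6)/39 + log(7/2)/12.
Integral = F(4) - F(5/2) = -155*log(7/2)/1092 - sqrt(3)*atan(5*sqrt(3)/6)/39 - log(7)/84 - log(19)/156 + log(37/4)/156 + log(11/2)/84 + 16*log(2)/273 + sqrt(3)*atan(4*sqrt(3)/3)/39 + log(5)/12.

Antiderivative: F(y) = -16*log(y - 1/2)/273 + log(y + 1)/12 - log(y + 3)/84 - log(y**2 + 3)/156 + sqrt(3)*atan(sqrt(3)*y/3)/39; value = -155*log(7/2)/1092 - sqrt(3)*atan(5*sqrt(3)/6)/39 - log(7)/84 - log(19)/156 + log(37/4)/156 + log(11/2)/84 + 16*log(2)/273 + sqrt(3)*atan(4*sqrt(3)/3)/39 + log(5)/12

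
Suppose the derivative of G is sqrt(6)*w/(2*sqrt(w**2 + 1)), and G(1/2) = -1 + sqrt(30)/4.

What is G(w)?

The substitution u = 3*w**2/2 + 3/2 works: G'(w) is exactly (dG/du)*(du/dw) for that inner function.
A general antiderivative is sqrt(3*w**2/2 + 3/2) + C.
The condition gives C = -1 + sqrt(30)/4 - (sqrt(30)/4) = -1.
So G(w) = (sqrt(6)*sqrt(w**2 + 1) - 2)/2.
Check: d/dw[(sqrt(6)*sqrt(w**2 + 1) - 2)/2] = sqrt(6)*w/(2*sqrt(w**2 + 1)) = G'(w).

G(w) = (sqrt(6)*sqrt(w**2 + 1) - 2)/2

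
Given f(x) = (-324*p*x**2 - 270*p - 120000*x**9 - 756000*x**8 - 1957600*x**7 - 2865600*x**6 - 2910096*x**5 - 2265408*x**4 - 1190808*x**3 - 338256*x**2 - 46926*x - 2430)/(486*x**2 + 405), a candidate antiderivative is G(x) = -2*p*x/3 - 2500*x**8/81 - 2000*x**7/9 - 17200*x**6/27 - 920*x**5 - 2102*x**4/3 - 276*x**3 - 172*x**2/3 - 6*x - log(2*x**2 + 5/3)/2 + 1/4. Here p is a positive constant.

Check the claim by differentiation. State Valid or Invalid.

d/dx[G] = (-324*p*x**2 - 270*p - 120000*x**9 - 756000*x**8 - 1957600*x**7 - 2865600*x**6 - 2910096*x**5 - 2265408*x**4 - 1190808*x**3 - 338256*x**2 - 46926*x - 2430)/(486*x**2 + 405)
This equals f(x) exactly, so the claim holds.

Valid: G'(x) = f(x).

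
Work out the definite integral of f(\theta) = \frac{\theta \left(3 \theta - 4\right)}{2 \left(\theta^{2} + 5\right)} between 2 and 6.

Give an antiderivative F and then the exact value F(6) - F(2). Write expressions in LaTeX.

Antiderivative: F(\theta) = \frac{3 \theta}{2} - \log{\left(\theta^{2} + 5 \right)} - \frac{3 \sqrt{5} \operatorname{atan}{\left(\frac{\sqrt{5} \theta}{5} \right)}}{2}; value = - \frac{3 \sqrt{5} \operatorname{atan}{\left(\frac{6 \sqrt{5}}{5} \right)}}{2} - \log{\left(41 \right)} + \log{\left(9 \right)} + \frac{3 \sqrt{5} \operatorname{atan}{\left(\frac{2 \sqrt{5}}{5} \right)}}{2} + 6

Any candidate F(\theta) must reproduce f(\theta) exactly when differentiated.
F(\theta) = \frac{3 \theta}{2} - \log{\left(\theta^{2} + 5 \right)} - \frac{3 \sqrt{5} \operatorname{atan}{\left(\frac{\sqrt{5} \theta}{5} \right)}}{2} is an antiderivative of f.
Check: d/d\theta[\frac{3 \theta}{2} - \log{\left(\theta^{2} + 5 \right)} - \frac{3 \sqrt{5} \operatorname{atan}{\left(\frac{\sqrt{5} \theta}{5} \right)}}{2}] = \frac{3 \theta^{2} - 4 \theta}{2 \theta^{2} + 10}, which equals f(\theta).
F(6) = - \frac{3 \sqrt{5} \operatorname{atan}{\left(\frac{6 \sqrt{5}}{5} \right)}}{2} - \log{\left(41 \right)} + 9; F(2) = - \frac{3 \sqrt{5} \operatorname{atan}{\left(\frac{2 \sqrt{5}}{5} \right)}}{2} - \log{\left(9 \right)} + 3.
Integral = F(6) - F(2) = - \frac{3 \sqrt{5} \operatorname{atan}{\left(\frac{6 \sqrt{5}}{5} \right)}}{2} - \log{\left(41 \right)} + \log{\left(9 \right)} + \frac{3 \sqrt{5} \operatorname{atan}{\left(\frac{2 \sqrt{5}}{5} \right)}}{2} + 6.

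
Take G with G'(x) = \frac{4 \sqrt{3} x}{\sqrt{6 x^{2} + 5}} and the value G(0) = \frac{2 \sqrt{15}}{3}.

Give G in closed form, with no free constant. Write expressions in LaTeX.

G(x) = \frac{2 \sqrt{3} \sqrt{6 x^{2} + 5}}{3}

The substitution u = 2 x^{2} + \frac{5}{3} works: G'(x) is exactly (dG/du)*(du/dx) for that inner function.
A general antiderivative is 2 \sqrt{2 x^{2} + \frac{5}{3}} + C.
The condition gives C = \frac{2 \sqrt{15}}{3} - (\frac{2 \sqrt{15}}{3}) = 0.
So G(x) = \frac{2 \sqrt{3} \sqrt{6 x^{2} + 5}}{3}.
Check: d/dx[\frac{2 \sqrt{3} \sqrt{6 x^{2} + 5}}{3}] = \frac{4 \sqrt{3} x}{\sqrt{6 x^{2} + 5}} = G'(x).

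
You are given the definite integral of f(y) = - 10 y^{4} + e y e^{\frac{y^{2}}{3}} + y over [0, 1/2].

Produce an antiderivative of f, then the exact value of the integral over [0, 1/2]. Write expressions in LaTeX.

Antiderivative: F(y) = - 2 y^{5} + \frac{y^{2}}{2} + \frac{3 e^{\frac{y^{2}}{3} + 1}}{2}; value = - \frac{3 e}{2} + \frac{1}{16} + \frac{3 e^{\frac{13}{12}}}{2}

The integrand splits into summands that can be handled one at a time.
F(y) = - 2 y^{5} + \frac{y^{2}}{2} + \frac{3 e^{\frac{y^{2}}{3} + 1}}{2} is an antiderivative of f.
Check: d/dy[- 2 y^{5} + \frac{y^{2}}{2} + \frac{3 e^{\frac{y^{2}}{3} + 1}}{2}] = - 10 y^{4} + e y e^{\frac{y^{2}}{3}} + y = f(y).
F(1/2) = \frac{1}{16} + \frac{3 e^{\frac{13}{12}}}{2}; F(0) = \frac{3 e}{2}.
Integral = F(1/2) - F(0) = - \frac{3 e}{2} + \frac{1}{16} + \frac{3 e^{\frac{13}{12}}}{2}.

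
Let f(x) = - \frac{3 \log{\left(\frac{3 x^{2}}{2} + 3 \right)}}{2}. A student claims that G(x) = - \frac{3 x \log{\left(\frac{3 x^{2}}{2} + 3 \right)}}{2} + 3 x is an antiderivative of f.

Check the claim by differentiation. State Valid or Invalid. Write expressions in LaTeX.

d/dx[G] = \frac{- 3 x^{2} \log{\left(\frac{x^{2}}{2} + 1 \right)} - 3 x^{2} \log{\left(3 \right)} - 6 \log{\left(\frac{x^{2}}{2} + 1 \right)} - 6 \log{\left(3 \right)} + 12}{2 x^{2} + 4}
d/dx[G] - f(x) = \frac{6}{x^{2} + 2} != 0.

Invalid: d/dx[G] - f = \frac{6}{x^{2} + 2}, which is not 0.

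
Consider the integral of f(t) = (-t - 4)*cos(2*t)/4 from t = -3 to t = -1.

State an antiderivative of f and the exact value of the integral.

Antiderivative: F(t) = -t*sin(2*t)/8 - sin(2*t)/2 - cos(2*t)/16; value = -cos(2)/16 - sin(6)/8 + cos(6)/16 + 3*sin(2)/8

Whatever form F(t) takes, F'(t) = f(t) is non-negotiable.
F(t) = -t*sin(2*t)/8 - sin(2*t)/2 - cos(2*t)/16 is an antiderivative of f.
Check: d/dt[-t*sin(2*t)/8 - sin(2*t)/2 - cos(2*t)/16] = -t*cos(2*t)/4 - cos(2*t), which equals f(t).
F(-1) = -cos(2)/16 + 3*sin(2)/8; F(-3) = -cos(6)/16 + sin(6)/8.
Integral = F(-1) - F(-3) = -cos(2)/16 - sin(6)/8 + cos(6)/16 + 3*sin(2)/8.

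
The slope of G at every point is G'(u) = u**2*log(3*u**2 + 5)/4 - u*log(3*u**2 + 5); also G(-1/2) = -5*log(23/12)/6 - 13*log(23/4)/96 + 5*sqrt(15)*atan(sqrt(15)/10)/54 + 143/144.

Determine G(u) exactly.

G(u) = u**3*log(3*u**2 + 5)/12 - u**3/18 - u**2*log(3*u**2 + 5)/2 + u**2/2 + 5*u/18 - 5*log(u**2 + 5/3)/6 - 5*sqrt(15)*atan(sqrt(15)*u/5)/54 + 1

Integrate term by term and add the pieces.
A general antiderivative is -u**3/18 + u**2/2 + 5*u/18 + (u**3/12 - u**2/2)*log(3*u**2 + 5) - 5*log(u**2 + 5/3)/6 - 5*sqrt(15)*atan(sqrt(15)*u/5)/54 + C.
The condition gives C = -5*log(23/12)/6 - 13*log(23/4)/96 + 5*sqrt(15)*atan(sqrt(15)/10)/54 + 143/144 - (-5*log(23/12)/6 - 13*log(23/4)/96 - 1/144 + 5*sqrt(15)*atan(sqrt(15)/10)/54) = 1.
So G(u) = u**3*log(3*u**2 + 5)/12 - u**3/18 - u**2*log(3*u**2 + 5)/2 + u**2/2 + 5*u/18 - 5*log(u**2 + 5/3)/6 - 5*sqrt(15)*atan(sqrt(15)*u/5)/54 + 1.
Check: d/du[u**3*log(3*u**2 + 5)/12 - u**3/18 - u**2*log(3*u**2 + 5)/2 + u**2/2 + 5*u/18 - 5*log(u**2 + 5/3)/6 - 5*sqrt(15)*atan(sqrt(15)*u/5)/54 + 1] = u**2*log(3*u**2 + 5)/4 - u*log(3*u**2 + 5) = G'(u).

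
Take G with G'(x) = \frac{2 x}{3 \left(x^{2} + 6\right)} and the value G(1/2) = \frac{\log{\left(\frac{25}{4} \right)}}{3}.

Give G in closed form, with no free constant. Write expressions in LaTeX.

G(x) = \frac{\log{\left(x^{2} + 6 \right)}}{3}

The substitution u = x^{2} + 6 works: G'(x) is exactly (dG/du)*(du/dx) for that inner function.
A general antiderivative is \frac{\log{\left(x^{2} + 6 \right)}}{3} + C.
The condition gives C = \frac{\log{\left(\frac{25}{4} \right)}}{3} - (\frac{\log{\left(\frac{25}{4} \right)}}{3}) = 0.
So G(x) = \frac{\log{\left(x^{2} + 6 \right)}}{3}.
Check: d/dx[\frac{\log{\left(x^{2} + 6 \right)}}{3}] = \frac{2 x}{3 x^{2} + 18}, which equals G'(x).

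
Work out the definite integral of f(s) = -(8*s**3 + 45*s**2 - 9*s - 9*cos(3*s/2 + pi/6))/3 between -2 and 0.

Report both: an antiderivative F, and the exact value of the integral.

Differentiate the proposed F(s) back; it has to land on f(s) exactly.
F(s) = -2*s**4/3 - 5*s**3 + 3*s**2/2 + 2*sin(3*s/2 + pi/6) is an antiderivative of f.
Check: d/ds[-2*s**4/3 - 5*s**3 + 3*s**2/2 + 2*sin(3*s/2 + pi/6)] = -8*s**3/3 - 15*s**2 + 3*s + 3*cos(3*s/2 + pi/6), which equals f(s).
F(0) = 1; F(-2) = 2*cos(pi/3 + 3) + 106/3.
Integral = F(0) - F(-2) = -103/3 - 2*cos(pi/3 + 3).

Antiderivative: F(s) = -2*s**4/3 - 5*s**3 + 3*s**2/2 + 2*sin(3*s/2 + pi/6); value = -103/3 - 2*cos(pi/3 + 3)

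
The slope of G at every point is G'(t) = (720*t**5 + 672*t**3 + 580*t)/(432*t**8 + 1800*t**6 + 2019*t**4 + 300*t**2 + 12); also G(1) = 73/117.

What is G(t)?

Whatever form G(t) takes, its d/dt must return the stated G'(t).
A general antiderivative is -2/(3*(4*t**2 + 1/3)) - 2/(3*(t**2 + 2)) + C.
The condition gives C = 73/117 - (-44/117) = 1.
So G(t) = (-30*t**2 + 3*(t**2 + 2)*(12*t**2 + 1) - 14)/(3*(t**2 + 2)*(12*t**2 + 1)).
Check: d/dt[(-30*t**2 + 3*(t**2 + 2)*(12*t**2 + 1) - 14)/(3*(t**2 + 2)*(12*t**2 + 1))] = (720*t**5 + 672*t**3 + 580*t)/(432*t**8 + 1800*t**6 + 2019*t**4 + 300*t**2 + 12) = G'(t).

G(t) = (-30*t**2 + 3*(t**2 + 2)*(12*t**2 + 1) - 14)/(3*(t**2 + 2)*(12*t**2 + 1))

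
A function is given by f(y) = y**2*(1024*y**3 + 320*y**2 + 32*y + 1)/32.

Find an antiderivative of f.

f matches the chain-rule pattern g'(h)*h' with inner function h(y) = 2*y**2 + y/4; substituting u = h(y) collapses the integral.
Check: d/dy[2*(2*y**2 + y/4)**3/3] = 32*y**5 + 10*y**4 + y**3 + y**2/32, which equals f(y).

An antiderivative is F(y) = 2*(2*y**2 + y/4)**3/3.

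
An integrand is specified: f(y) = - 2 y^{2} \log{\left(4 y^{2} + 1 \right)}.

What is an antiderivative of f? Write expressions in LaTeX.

An antiderivative is F(y) = - \frac{2 y^{3} \log{\left(4 y^{2} + 1 \right)}}{3} + \frac{4 y^{3}}{9} - \frac{y}{3} + \frac{\operatorname{atan}{\left(2 y \right)}}{6}.

Since d/dy undoes antidifferentiation here, F'(y) = f(y) is required of F(y).
Check: d/dy[- \frac{2 y^{3} \log{\left(4 y^{2} + 1 \right)}}{3} + \frac{4 y^{3}}{9} - \frac{y}{3} + \frac{\operatorname{atan}{\left(2 y \right)}}{6}] = - 2 y^{2} \log{\left(4 y^{2} + 1 \right)} = f(y).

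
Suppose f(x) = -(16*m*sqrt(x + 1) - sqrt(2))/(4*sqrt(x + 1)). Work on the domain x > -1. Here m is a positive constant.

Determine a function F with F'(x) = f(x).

An antiderivative is F(x) = -4*m*x + sqrt(2)*sqrt(x + 1)/2.

Recover f(x) by differentiating a candidate F(x); any mismatch rules it out.
Check: d/dx[-4*m*x + sqrt(2)*sqrt(x + 1)/2] = (-16*m*sqrt(x + 1) + sqrt(2))/(4*sqrt(x + 1)), which equals f(x).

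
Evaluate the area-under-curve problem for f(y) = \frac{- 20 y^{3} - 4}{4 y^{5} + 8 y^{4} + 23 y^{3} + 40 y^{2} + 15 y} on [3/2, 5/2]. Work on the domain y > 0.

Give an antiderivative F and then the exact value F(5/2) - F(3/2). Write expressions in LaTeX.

Antiderivative: F(y) = \frac{- 812 \log{\left(y \right)} + 435 \log{\left(y + \frac{1}{2} \right)} + 4445 \log{\left(y + \frac{3}{2} \right)} - 2034 \log{\left(y^{2} + 5 \right)} - 1668 \sqrt{5} \operatorname{atan}{\left(\frac{\sqrt{5} y}{5} \right)}}{3045}; value = - \frac{678 \log{\left(\frac{45}{4} \right)}}{1015} - \frac{802 \log{\left(3 \right)}}{609} - \frac{556 \sqrt{5} \operatorname{atan}{\left(\frac{\sqrt{5}}{2} \right)}}{1015} - \frac{4 \log{\left(\frac{5}{2} \right)}}{15} - \frac{\log{\left(2 \right)}}{7} + \frac{4 \log{\left(\frac{3}{2} \right)}}{15} + \frac{556 \sqrt{5} \operatorname{atan}{\left(\frac{3 \sqrt{5}}{10} \right)}}{1015} + \frac{678 \log{\left(\frac{29}{4} \right)}}{1015} + \frac{127 \log{\left(4 \right)}}{87}

The denominator factors as y \left(2 y + 1\right) \left(2 y + 3\right) \left(y^{2} + 5\right); partial fractions split f into directly integrable pieces: - \frac{4 \left(339 y + 695\right)}{1015 \left(y^{2} + 5\right)} + \frac{254}{87 \left(2 y + 3\right)} + \frac{2}{7 \left(2 y + 1\right)} - \frac{4}{15 y}.
F(y) = \frac{- 812 \log{\left(y \right)} + 435 \log{\left(y + \frac{1}{2} \right)} + 4445 \log{\left(y + \frac{3}{2} \right)} - 2034 \log{\left(y^{2} + 5 \right)} - 1668 \sqrt{5} \operatorname{atan}{\left(\frac{\sqrt{5} y}{5} \right)}}{3045} is an antiderivative of f.
Check: d/dy[\frac{- 812 \log{\left(y \right)} + 435 \log{\left(y + \frac{1}{2} \right)} + 4445 \log{\left(y + \frac{3}{2} \right)} - 2034 \log{\left(y^{2} + 5 \right)} - 1668 \sqrt{5} \operatorname{atan}{\left(\frac{\sqrt{5} y}{5} \right)}}{3045}] = \frac{- 20 y^{3} - 4}{4 y^{5} + 8 y^{4} + 23 y^{3} + 40 y^{2} + 15 y} = f(y).
F(5/2) = - \frac{678 \log{\left(\frac{45}{4} \right)}}{1015} - \frac{556 \sqrt{5} \operatorname{atan}{\left(\frac{\sqrt{5}}{2} \right)}}{1015} - \frac{4 \log{\left(\frac{5}{2} \right)}}{15} + \frac{\log{\left(3 \right)}}{7} + \frac{127 \log{\left(4 \right)}}{87}; F(3/2) = - \frac{678 \log{\left(\frac{29}{4} \right)}}{1015} - \frac{556 \sqrt{5} \operatorname{atan}{\left(\frac{3 \sqrt{5}}{10} \right)}}{1015} - \frac{4 \log{\left(\frac{3}{2} \right)}}{15} + \frac{\log{\left(2 \right)}}{7} + \frac{127 \log{\left(3 \right)}}{87}.
Integral = F(5/2) - F(3/2) = - \frac{678 \log{\left(\frac{45}{4} \right)}}{1015} - \frac{802 \log{\left(3 \right)}}{609} - \frac{556 \sqrt{5} \operatorname{atan}{\left(\frac{\sqrt{5}}{2} \right)}}{1015} - \frac{4 \log{\left(\frac{5}{2} \right)}}{15} - \frac{\log{\left(2 \right)}}{7} + \frac{4 \log{\left(\frac{3}{2} \right)}}{15} + \frac{556 \sqrt{5} \operatorname{atan}{\left(\frac{3 \sqrt{5}}{10} \right)}}{1015} + \frac{678 \log{\left(\frac{29}{4} \right)}}{1015} + \frac{127 \log{\left(4 \right)}}{87}.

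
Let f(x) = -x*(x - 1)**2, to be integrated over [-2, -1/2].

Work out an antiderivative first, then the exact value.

Antiderivative: F(x) = x**2*(-3*x**2 + 8*x - 6)/12; value = 711/64

An antiderivative F(x) passes only if d/dx[F] lands on f(x) exactly.
F(x) = x**2*(-3*x**2 + 8*x - 6)/12 is an antiderivative of f.
Check: d/dx[x**2*(-3*x**2 + 8*x - 6)/12] = -x**3 + 2*x**2 - x, which equals f(x).
F(-1/2) = -43/192; F(-2) = -34/3.
Integral = F(-1/2) - F(-2) = 711/64.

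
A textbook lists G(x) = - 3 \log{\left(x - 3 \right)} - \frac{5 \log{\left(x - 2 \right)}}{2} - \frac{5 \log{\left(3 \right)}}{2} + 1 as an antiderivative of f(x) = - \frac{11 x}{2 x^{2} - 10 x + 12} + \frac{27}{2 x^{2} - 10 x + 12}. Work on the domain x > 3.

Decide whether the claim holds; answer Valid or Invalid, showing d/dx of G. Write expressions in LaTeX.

Valid - differentiating G returns exactly f.

d/dx[G] = \frac{27 - 11 x}{2 x^{2} - 10 x + 12}
This equals f(x) exactly, so the claim holds.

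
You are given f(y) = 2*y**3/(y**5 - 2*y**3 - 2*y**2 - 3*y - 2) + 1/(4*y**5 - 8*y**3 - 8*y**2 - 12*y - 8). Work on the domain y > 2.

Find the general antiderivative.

F(y) = (26*(y + 1)*log(y - 2) - 44*(y + 1)*log(y + 1) + 9*(y + 1)*log(y**2 + 1) + 27*(y + 1)*atan(y) - 21)/(72*(y + 1)) + C

The denominator factors as 4*(y - 2)*(y + 1)**2*(y**2 + 1); partial fractions split f into directly integrable pieces: (2*y + 3)/(8*(y**2 + 1)) - 11/(18*(y + 1)) + 7/(24*(y + 1)**2) + 13/(36*(y - 2)).
Check: d/dy[(26*(y + 1)*log(y - 2) - 44*(y + 1)*log(y + 1) + 9*(y + 1)*log(y**2 + 1) + 27*(y + 1)*atan(y) - 21)/(72*(y + 1))] = (8*y**3 + 1)/(4*y**5 - 8*y**3 - 8*y**2 - 12*y - 8), which equals f(y).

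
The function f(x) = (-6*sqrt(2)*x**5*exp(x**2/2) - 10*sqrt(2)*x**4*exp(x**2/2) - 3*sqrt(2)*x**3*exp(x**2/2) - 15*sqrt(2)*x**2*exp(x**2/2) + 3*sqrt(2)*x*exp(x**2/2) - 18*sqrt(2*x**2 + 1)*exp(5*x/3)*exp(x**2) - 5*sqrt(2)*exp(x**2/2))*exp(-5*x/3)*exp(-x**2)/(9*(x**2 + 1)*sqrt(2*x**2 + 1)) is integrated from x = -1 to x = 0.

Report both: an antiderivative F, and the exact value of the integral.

Antiderivative: F(x) = sqrt(4*x**2 + 2)*exp(-5*x/3)*exp(-x**2/2)/3 - 2*atan(x); value = -sqrt(6)*exp(7/6)/3 - pi/2 + sqrt(2)/3

For F(x) to be correct the identity F'(x) - f(x) = 0 must hold.
F(x) = sqrt(4*x**2 + 2)*exp(-5*x/3)*exp(-x**2/2)/3 - 2*atan(x) is an antiderivative of f.
Check: d/dx[sqrt(4*x**2 + 2)*exp(-5*x/3)*exp(-x**2/2)/3 - 2*atan(x)] = (-6*sqrt(2)*x**5*exp(x**2/2) - 10*sqrt(2)*x**4*exp(x**2/2) - 3*sqrt(2)*x**3*exp(x**2/2) - 15*sqrt(2)*x**2*exp(x**2/2) + 3*sqrt(2)*x*exp(x**2/2) - 18*sqrt(2*x**2 + 1)*exp(5*x/3)*exp(x**2) - 5*sqrt(2)*exp(x**2/2))/(9*x**2*sqrt(2*x**2 + 1)*exp(5*x/3)*exp(x**2) + 9*sqrt(2*x**2 + 1)*exp(5*x/3)*exp(x**2)), which equals f(x).
F(0) = sqrt(2)/3; F(-1) = pi/2 + sqrt(6)*exp(7/6)/3.
Integral = F(0) - F(-1) = -sqrt(6)*exp(7/6)/3 - pi/2 + sqrt(2)/3.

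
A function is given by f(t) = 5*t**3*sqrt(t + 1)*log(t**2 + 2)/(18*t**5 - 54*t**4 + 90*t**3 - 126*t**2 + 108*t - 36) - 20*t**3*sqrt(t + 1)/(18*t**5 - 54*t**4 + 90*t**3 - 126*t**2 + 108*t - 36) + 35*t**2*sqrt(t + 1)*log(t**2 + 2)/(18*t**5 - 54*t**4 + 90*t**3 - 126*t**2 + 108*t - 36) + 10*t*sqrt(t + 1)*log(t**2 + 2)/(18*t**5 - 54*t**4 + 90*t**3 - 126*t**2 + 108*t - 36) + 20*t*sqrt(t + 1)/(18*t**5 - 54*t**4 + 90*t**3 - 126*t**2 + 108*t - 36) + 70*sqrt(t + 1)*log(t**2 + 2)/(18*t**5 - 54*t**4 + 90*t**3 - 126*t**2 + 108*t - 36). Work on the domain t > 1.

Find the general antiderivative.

The integrand splits into summands that can be handled one at a time.
Check: d/dt[-5*(t + 1)**(3/2)*log(t**2 + 2)/(9*(t - 1)**2)] = (5*t**3*sqrt(t + 1)*log(t**2 + 2) - 20*t**3*sqrt(t + 1) + 35*t**2*sqrt(t + 1)*log(t**2 + 2) + 10*t*sqrt(t + 1)*log(t**2 + 2) + 20*t*sqrt(t + 1) + 70*sqrt(t + 1)*log(t**2 + 2))/(18*t**5 - 54*t**4 + 90*t**3 - 126*t**2 + 108*t - 36), which equals f(t).

F(t) = -5*(t + 1)**(3/2)*log(t**2 + 2)/(9*(t - 1)**2) + C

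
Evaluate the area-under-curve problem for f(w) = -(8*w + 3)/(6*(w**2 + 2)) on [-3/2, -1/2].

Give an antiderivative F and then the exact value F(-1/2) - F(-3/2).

Check any antiderivative F(w) by computing F'(w) and comparing it with f(w).
F(w) = -2*log(w**2 + 2)/3 - sqrt(2)*atan(sqrt(2)*w/2)/4 is an antiderivative of f.
Check: d/dw[-2*log(w**2 + 2)/3 - sqrt(2)*atan(sqrt(2)*w/2)/4] = (-8*w - 3)/(6*w**2 + 12), which equals f(w).
F(-1/2) = -2*log(9/4)/3 + sqrt(2)*atan(sqrt(2)/4)/4; F(-3/2) = -2*log(17/4)/3 + sqrt(2)*atan(3*sqrt(2)/4)/4.
Integral = F(-1/2) - F(-3/2) = -2*log(9/4)/3 - sqrt(2)*atan(3*sqrt(2)/4)/4 + sqrt(2)*atan(sqrt(2)/4)/4 + 2*log(17/4)/3.

Antiderivative: F(w) = -2*log(w**2 + 2)/3 - sqrt(2)*atan(sqrt(2)*w/2)/4; value = -2*log(9/4)/3 - sqrt(2)*atan(3*sqrt(2)/4)/4 + sqrt(2)*atan(sqrt(2)/4)/4 + 2*log(17/4)/3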